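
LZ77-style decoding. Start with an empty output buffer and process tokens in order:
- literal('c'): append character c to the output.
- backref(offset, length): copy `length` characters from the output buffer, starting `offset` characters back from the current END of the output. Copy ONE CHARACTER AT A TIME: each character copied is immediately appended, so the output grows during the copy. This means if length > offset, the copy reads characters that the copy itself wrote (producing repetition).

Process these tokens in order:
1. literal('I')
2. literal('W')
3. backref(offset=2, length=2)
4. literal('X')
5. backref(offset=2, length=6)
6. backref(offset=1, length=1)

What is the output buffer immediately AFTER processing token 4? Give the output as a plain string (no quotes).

Answer: IWIWX

Derivation:
Token 1: literal('I'). Output: "I"
Token 2: literal('W'). Output: "IW"
Token 3: backref(off=2, len=2). Copied 'IW' from pos 0. Output: "IWIW"
Token 4: literal('X'). Output: "IWIWX"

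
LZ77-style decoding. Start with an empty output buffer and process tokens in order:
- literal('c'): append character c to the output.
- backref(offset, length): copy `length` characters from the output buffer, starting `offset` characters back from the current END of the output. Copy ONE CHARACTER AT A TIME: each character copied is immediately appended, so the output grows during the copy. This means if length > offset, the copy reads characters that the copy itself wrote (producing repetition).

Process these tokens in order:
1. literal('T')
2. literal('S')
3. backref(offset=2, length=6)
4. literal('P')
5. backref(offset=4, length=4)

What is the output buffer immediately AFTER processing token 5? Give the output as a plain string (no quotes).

Token 1: literal('T'). Output: "T"
Token 2: literal('S'). Output: "TS"
Token 3: backref(off=2, len=6) (overlapping!). Copied 'TSTSTS' from pos 0. Output: "TSTSTSTS"
Token 4: literal('P'). Output: "TSTSTSTSP"
Token 5: backref(off=4, len=4). Copied 'STSP' from pos 5. Output: "TSTSTSTSPSTSP"

Answer: TSTSTSTSPSTSP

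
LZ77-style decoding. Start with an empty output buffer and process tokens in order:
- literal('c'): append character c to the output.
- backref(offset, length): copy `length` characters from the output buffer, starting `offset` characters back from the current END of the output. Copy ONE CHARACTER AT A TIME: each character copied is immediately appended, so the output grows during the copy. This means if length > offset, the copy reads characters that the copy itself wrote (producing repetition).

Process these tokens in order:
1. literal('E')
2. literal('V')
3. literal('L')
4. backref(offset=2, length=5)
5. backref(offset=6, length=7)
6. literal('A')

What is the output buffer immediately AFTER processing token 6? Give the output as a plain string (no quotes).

Token 1: literal('E'). Output: "E"
Token 2: literal('V'). Output: "EV"
Token 3: literal('L'). Output: "EVL"
Token 4: backref(off=2, len=5) (overlapping!). Copied 'VLVLV' from pos 1. Output: "EVLVLVLV"
Token 5: backref(off=6, len=7) (overlapping!). Copied 'LVLVLVL' from pos 2. Output: "EVLVLVLVLVLVLVL"
Token 6: literal('A'). Output: "EVLVLVLVLVLVLVLA"

Answer: EVLVLVLVLVLVLVLA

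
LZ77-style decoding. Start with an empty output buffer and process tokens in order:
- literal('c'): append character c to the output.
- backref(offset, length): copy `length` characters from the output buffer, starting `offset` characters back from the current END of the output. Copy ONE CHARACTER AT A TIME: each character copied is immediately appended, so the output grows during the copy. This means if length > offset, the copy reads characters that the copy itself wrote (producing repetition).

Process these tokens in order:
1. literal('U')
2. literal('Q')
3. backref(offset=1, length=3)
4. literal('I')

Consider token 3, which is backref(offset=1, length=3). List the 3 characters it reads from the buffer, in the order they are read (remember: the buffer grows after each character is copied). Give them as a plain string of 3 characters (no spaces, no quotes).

Answer: QQQ

Derivation:
Token 1: literal('U'). Output: "U"
Token 2: literal('Q'). Output: "UQ"
Token 3: backref(off=1, len=3). Buffer before: "UQ" (len 2)
  byte 1: read out[1]='Q', append. Buffer now: "UQQ"
  byte 2: read out[2]='Q', append. Buffer now: "UQQQ"
  byte 3: read out[3]='Q', append. Buffer now: "UQQQQ"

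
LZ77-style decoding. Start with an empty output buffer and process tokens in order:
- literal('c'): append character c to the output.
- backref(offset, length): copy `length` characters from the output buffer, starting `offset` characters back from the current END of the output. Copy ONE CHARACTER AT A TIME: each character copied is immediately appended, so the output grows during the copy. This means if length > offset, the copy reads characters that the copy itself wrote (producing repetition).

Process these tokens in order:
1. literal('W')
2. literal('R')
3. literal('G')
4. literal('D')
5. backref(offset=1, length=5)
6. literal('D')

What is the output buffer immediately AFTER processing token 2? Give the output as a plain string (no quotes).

Answer: WR

Derivation:
Token 1: literal('W'). Output: "W"
Token 2: literal('R'). Output: "WR"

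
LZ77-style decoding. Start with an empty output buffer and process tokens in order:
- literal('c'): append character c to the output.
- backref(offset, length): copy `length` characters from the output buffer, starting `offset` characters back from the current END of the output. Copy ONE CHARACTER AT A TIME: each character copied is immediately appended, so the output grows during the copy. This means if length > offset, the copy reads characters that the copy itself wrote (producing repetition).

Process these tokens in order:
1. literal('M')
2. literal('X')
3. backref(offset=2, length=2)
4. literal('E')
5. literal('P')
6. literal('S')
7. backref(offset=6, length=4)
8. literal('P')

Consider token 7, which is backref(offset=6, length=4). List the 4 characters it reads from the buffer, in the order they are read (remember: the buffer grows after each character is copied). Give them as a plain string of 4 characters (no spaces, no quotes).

Answer: XMXE

Derivation:
Token 1: literal('M'). Output: "M"
Token 2: literal('X'). Output: "MX"
Token 3: backref(off=2, len=2). Copied 'MX' from pos 0. Output: "MXMX"
Token 4: literal('E'). Output: "MXMXE"
Token 5: literal('P'). Output: "MXMXEP"
Token 6: literal('S'). Output: "MXMXEPS"
Token 7: backref(off=6, len=4). Buffer before: "MXMXEPS" (len 7)
  byte 1: read out[1]='X', append. Buffer now: "MXMXEPSX"
  byte 2: read out[2]='M', append. Buffer now: "MXMXEPSXM"
  byte 3: read out[3]='X', append. Buffer now: "MXMXEPSXMX"
  byte 4: read out[4]='E', append. Buffer now: "MXMXEPSXMXE"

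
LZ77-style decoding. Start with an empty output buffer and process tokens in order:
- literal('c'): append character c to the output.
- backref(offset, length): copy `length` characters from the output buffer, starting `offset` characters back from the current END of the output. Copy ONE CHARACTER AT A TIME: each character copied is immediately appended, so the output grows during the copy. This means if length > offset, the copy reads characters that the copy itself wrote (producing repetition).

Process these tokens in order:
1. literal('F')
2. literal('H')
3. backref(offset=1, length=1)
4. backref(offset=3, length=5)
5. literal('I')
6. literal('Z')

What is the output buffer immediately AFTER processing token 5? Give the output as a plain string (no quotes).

Token 1: literal('F'). Output: "F"
Token 2: literal('H'). Output: "FH"
Token 3: backref(off=1, len=1). Copied 'H' from pos 1. Output: "FHH"
Token 4: backref(off=3, len=5) (overlapping!). Copied 'FHHFH' from pos 0. Output: "FHHFHHFH"
Token 5: literal('I'). Output: "FHHFHHFHI"

Answer: FHHFHHFHI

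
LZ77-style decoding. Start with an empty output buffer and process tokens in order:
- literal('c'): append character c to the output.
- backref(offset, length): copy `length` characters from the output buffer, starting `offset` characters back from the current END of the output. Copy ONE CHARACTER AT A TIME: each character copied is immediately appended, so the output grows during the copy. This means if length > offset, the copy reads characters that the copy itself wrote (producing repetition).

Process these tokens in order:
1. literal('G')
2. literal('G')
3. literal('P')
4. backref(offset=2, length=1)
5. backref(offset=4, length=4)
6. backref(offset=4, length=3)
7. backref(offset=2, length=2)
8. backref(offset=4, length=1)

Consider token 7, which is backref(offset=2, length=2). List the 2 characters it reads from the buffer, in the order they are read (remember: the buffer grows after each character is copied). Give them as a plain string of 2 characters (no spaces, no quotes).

Answer: GP

Derivation:
Token 1: literal('G'). Output: "G"
Token 2: literal('G'). Output: "GG"
Token 3: literal('P'). Output: "GGP"
Token 4: backref(off=2, len=1). Copied 'G' from pos 1. Output: "GGPG"
Token 5: backref(off=4, len=4). Copied 'GGPG' from pos 0. Output: "GGPGGGPG"
Token 6: backref(off=4, len=3). Copied 'GGP' from pos 4. Output: "GGPGGGPGGGP"
Token 7: backref(off=2, len=2). Buffer before: "GGPGGGPGGGP" (len 11)
  byte 1: read out[9]='G', append. Buffer now: "GGPGGGPGGGPG"
  byte 2: read out[10]='P', append. Buffer now: "GGPGGGPGGGPGP"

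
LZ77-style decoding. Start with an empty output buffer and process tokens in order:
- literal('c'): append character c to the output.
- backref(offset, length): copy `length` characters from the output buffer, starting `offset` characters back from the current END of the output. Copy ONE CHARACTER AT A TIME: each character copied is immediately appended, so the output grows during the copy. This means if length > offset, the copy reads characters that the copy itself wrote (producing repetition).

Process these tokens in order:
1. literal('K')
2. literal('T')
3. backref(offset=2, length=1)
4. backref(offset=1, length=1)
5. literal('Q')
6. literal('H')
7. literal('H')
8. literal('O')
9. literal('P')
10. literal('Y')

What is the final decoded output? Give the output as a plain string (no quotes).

Token 1: literal('K'). Output: "K"
Token 2: literal('T'). Output: "KT"
Token 3: backref(off=2, len=1). Copied 'K' from pos 0. Output: "KTK"
Token 4: backref(off=1, len=1). Copied 'K' from pos 2. Output: "KTKK"
Token 5: literal('Q'). Output: "KTKKQ"
Token 6: literal('H'). Output: "KTKKQH"
Token 7: literal('H'). Output: "KTKKQHH"
Token 8: literal('O'). Output: "KTKKQHHO"
Token 9: literal('P'). Output: "KTKKQHHOP"
Token 10: literal('Y'). Output: "KTKKQHHOPY"

Answer: KTKKQHHOPY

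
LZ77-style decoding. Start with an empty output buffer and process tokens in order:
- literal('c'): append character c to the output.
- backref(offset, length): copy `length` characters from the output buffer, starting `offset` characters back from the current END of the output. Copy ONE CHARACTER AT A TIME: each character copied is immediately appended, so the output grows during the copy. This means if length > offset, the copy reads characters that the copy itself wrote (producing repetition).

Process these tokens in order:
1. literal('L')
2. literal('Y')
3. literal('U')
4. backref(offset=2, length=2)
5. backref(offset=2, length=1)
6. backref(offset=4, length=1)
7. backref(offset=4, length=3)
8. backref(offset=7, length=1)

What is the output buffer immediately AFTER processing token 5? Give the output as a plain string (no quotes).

Answer: LYUYUY

Derivation:
Token 1: literal('L'). Output: "L"
Token 2: literal('Y'). Output: "LY"
Token 3: literal('U'). Output: "LYU"
Token 4: backref(off=2, len=2). Copied 'YU' from pos 1. Output: "LYUYU"
Token 5: backref(off=2, len=1). Copied 'Y' from pos 3. Output: "LYUYUY"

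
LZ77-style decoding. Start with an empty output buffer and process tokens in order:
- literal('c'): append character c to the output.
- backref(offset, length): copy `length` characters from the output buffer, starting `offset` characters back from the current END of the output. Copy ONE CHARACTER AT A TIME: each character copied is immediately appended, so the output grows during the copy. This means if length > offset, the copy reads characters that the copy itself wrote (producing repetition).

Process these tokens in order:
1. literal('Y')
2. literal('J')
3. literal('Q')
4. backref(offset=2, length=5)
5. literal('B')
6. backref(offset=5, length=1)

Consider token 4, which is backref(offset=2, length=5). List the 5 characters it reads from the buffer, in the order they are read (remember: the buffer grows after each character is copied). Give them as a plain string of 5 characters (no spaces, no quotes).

Answer: JQJQJ

Derivation:
Token 1: literal('Y'). Output: "Y"
Token 2: literal('J'). Output: "YJ"
Token 3: literal('Q'). Output: "YJQ"
Token 4: backref(off=2, len=5). Buffer before: "YJQ" (len 3)
  byte 1: read out[1]='J', append. Buffer now: "YJQJ"
  byte 2: read out[2]='Q', append. Buffer now: "YJQJQ"
  byte 3: read out[3]='J', append. Buffer now: "YJQJQJ"
  byte 4: read out[4]='Q', append. Buffer now: "YJQJQJQ"
  byte 5: read out[5]='J', append. Buffer now: "YJQJQJQJ"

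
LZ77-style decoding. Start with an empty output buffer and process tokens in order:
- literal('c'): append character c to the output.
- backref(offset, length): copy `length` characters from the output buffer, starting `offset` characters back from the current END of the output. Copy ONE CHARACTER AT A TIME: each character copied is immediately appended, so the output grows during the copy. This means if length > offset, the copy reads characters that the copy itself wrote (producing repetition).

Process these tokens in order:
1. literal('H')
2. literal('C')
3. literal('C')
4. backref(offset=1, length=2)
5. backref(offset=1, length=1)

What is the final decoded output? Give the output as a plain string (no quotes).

Token 1: literal('H'). Output: "H"
Token 2: literal('C'). Output: "HC"
Token 3: literal('C'). Output: "HCC"
Token 4: backref(off=1, len=2) (overlapping!). Copied 'CC' from pos 2. Output: "HCCCC"
Token 5: backref(off=1, len=1). Copied 'C' from pos 4. Output: "HCCCCC"

Answer: HCCCCC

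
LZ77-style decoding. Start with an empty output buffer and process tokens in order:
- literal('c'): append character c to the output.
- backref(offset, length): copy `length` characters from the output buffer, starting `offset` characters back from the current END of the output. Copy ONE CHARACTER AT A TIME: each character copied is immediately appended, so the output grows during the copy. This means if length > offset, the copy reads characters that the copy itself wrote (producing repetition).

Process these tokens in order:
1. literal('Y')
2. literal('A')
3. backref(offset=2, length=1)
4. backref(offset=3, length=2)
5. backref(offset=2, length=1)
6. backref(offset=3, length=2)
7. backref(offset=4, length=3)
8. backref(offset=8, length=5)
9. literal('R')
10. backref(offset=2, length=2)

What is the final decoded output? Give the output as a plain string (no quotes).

Token 1: literal('Y'). Output: "Y"
Token 2: literal('A'). Output: "YA"
Token 3: backref(off=2, len=1). Copied 'Y' from pos 0. Output: "YAY"
Token 4: backref(off=3, len=2). Copied 'YA' from pos 0. Output: "YAYYA"
Token 5: backref(off=2, len=1). Copied 'Y' from pos 3. Output: "YAYYAY"
Token 6: backref(off=3, len=2). Copied 'YA' from pos 3. Output: "YAYYAYYA"
Token 7: backref(off=4, len=3). Copied 'AYY' from pos 4. Output: "YAYYAYYAAYY"
Token 8: backref(off=8, len=5). Copied 'YAYYA' from pos 3. Output: "YAYYAYYAAYYYAYYA"
Token 9: literal('R'). Output: "YAYYAYYAAYYYAYYAR"
Token 10: backref(off=2, len=2). Copied 'AR' from pos 15. Output: "YAYYAYYAAYYYAYYARAR"

Answer: YAYYAYYAAYYYAYYARAR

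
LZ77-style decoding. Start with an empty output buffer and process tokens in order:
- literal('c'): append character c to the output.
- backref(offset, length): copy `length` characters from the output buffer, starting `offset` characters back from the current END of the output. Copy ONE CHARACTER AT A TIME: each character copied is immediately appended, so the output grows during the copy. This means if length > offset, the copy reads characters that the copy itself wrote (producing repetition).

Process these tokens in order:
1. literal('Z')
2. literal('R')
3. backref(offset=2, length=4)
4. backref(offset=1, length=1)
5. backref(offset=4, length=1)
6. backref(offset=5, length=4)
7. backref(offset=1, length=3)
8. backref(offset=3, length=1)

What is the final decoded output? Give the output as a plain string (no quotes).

Answer: ZRZRZRRRRZRRRRRR

Derivation:
Token 1: literal('Z'). Output: "Z"
Token 2: literal('R'). Output: "ZR"
Token 3: backref(off=2, len=4) (overlapping!). Copied 'ZRZR' from pos 0. Output: "ZRZRZR"
Token 4: backref(off=1, len=1). Copied 'R' from pos 5. Output: "ZRZRZRR"
Token 5: backref(off=4, len=1). Copied 'R' from pos 3. Output: "ZRZRZRRR"
Token 6: backref(off=5, len=4). Copied 'RZRR' from pos 3. Output: "ZRZRZRRRRZRR"
Token 7: backref(off=1, len=3) (overlapping!). Copied 'RRR' from pos 11. Output: "ZRZRZRRRRZRRRRR"
Token 8: backref(off=3, len=1). Copied 'R' from pos 12. Output: "ZRZRZRRRRZRRRRRR"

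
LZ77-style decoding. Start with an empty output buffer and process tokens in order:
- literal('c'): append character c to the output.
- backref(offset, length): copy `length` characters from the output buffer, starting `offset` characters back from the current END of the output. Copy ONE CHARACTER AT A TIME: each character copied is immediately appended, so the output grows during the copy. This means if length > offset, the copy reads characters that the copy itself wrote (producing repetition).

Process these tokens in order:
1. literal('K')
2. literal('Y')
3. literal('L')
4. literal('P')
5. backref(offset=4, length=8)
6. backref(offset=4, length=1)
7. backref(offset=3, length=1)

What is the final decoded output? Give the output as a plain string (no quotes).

Answer: KYLPKYLPKYLPKL

Derivation:
Token 1: literal('K'). Output: "K"
Token 2: literal('Y'). Output: "KY"
Token 3: literal('L'). Output: "KYL"
Token 4: literal('P'). Output: "KYLP"
Token 5: backref(off=4, len=8) (overlapping!). Copied 'KYLPKYLP' from pos 0. Output: "KYLPKYLPKYLP"
Token 6: backref(off=4, len=1). Copied 'K' from pos 8. Output: "KYLPKYLPKYLPK"
Token 7: backref(off=3, len=1). Copied 'L' from pos 10. Output: "KYLPKYLPKYLPKL"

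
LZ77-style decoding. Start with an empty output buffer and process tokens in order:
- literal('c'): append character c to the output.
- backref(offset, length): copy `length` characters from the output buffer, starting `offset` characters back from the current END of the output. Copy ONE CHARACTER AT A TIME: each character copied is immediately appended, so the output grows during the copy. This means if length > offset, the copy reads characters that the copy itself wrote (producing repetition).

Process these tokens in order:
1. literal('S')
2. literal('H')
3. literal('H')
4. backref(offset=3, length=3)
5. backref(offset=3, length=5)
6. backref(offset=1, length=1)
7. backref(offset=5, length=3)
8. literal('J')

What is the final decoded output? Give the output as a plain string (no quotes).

Token 1: literal('S'). Output: "S"
Token 2: literal('H'). Output: "SH"
Token 3: literal('H'). Output: "SHH"
Token 4: backref(off=3, len=3). Copied 'SHH' from pos 0. Output: "SHHSHH"
Token 5: backref(off=3, len=5) (overlapping!). Copied 'SHHSH' from pos 3. Output: "SHHSHHSHHSH"
Token 6: backref(off=1, len=1). Copied 'H' from pos 10. Output: "SHHSHHSHHSHH"
Token 7: backref(off=5, len=3). Copied 'HHS' from pos 7. Output: "SHHSHHSHHSHHHHS"
Token 8: literal('J'). Output: "SHHSHHSHHSHHHHSJ"

Answer: SHHSHHSHHSHHHHSJ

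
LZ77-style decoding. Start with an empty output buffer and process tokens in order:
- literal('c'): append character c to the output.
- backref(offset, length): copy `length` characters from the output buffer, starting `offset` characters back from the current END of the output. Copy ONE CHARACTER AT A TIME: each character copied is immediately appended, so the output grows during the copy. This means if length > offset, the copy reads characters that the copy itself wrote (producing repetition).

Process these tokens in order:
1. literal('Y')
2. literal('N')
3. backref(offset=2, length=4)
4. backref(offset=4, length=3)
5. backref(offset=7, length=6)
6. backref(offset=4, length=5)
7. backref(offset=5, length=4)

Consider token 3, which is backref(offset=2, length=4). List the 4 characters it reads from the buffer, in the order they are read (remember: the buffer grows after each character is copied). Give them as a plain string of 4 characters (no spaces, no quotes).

Token 1: literal('Y'). Output: "Y"
Token 2: literal('N'). Output: "YN"
Token 3: backref(off=2, len=4). Buffer before: "YN" (len 2)
  byte 1: read out[0]='Y', append. Buffer now: "YNY"
  byte 2: read out[1]='N', append. Buffer now: "YNYN"
  byte 3: read out[2]='Y', append. Buffer now: "YNYNY"
  byte 4: read out[3]='N', append. Buffer now: "YNYNYN"

Answer: YNYN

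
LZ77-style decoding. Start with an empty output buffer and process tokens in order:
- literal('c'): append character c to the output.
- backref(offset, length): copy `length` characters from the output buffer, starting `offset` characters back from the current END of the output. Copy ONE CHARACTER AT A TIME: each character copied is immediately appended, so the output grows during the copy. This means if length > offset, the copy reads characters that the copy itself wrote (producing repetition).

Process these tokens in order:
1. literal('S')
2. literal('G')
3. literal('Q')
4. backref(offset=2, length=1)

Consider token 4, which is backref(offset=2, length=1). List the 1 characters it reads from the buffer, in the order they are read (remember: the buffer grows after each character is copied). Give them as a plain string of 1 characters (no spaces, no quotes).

Answer: G

Derivation:
Token 1: literal('S'). Output: "S"
Token 2: literal('G'). Output: "SG"
Token 3: literal('Q'). Output: "SGQ"
Token 4: backref(off=2, len=1). Buffer before: "SGQ" (len 3)
  byte 1: read out[1]='G', append. Buffer now: "SGQG"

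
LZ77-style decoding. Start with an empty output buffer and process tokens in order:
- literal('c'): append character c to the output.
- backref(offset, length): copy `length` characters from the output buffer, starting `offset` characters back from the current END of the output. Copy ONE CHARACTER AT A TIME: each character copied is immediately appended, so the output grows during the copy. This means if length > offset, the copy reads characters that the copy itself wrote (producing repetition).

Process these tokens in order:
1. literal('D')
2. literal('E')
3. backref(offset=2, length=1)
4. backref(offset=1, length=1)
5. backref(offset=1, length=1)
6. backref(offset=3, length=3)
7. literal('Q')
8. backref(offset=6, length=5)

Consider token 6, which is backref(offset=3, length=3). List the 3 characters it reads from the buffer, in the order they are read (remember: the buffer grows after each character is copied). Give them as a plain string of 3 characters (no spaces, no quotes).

Token 1: literal('D'). Output: "D"
Token 2: literal('E'). Output: "DE"
Token 3: backref(off=2, len=1). Copied 'D' from pos 0. Output: "DED"
Token 4: backref(off=1, len=1). Copied 'D' from pos 2. Output: "DEDD"
Token 5: backref(off=1, len=1). Copied 'D' from pos 3. Output: "DEDDD"
Token 6: backref(off=3, len=3). Buffer before: "DEDDD" (len 5)
  byte 1: read out[2]='D', append. Buffer now: "DEDDDD"
  byte 2: read out[3]='D', append. Buffer now: "DEDDDDD"
  byte 3: read out[4]='D', append. Buffer now: "DEDDDDDD"

Answer: DDD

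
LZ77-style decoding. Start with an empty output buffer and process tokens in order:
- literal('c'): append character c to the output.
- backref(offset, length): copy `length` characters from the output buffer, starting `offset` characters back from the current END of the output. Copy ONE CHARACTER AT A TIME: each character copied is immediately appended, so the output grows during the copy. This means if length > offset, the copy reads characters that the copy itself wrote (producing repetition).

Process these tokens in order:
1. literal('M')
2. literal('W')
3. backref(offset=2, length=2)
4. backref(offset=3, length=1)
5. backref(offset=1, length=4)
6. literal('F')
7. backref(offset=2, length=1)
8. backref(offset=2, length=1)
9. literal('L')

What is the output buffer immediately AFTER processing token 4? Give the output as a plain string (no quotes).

Answer: MWMWW

Derivation:
Token 1: literal('M'). Output: "M"
Token 2: literal('W'). Output: "MW"
Token 3: backref(off=2, len=2). Copied 'MW' from pos 0. Output: "MWMW"
Token 4: backref(off=3, len=1). Copied 'W' from pos 1. Output: "MWMWW"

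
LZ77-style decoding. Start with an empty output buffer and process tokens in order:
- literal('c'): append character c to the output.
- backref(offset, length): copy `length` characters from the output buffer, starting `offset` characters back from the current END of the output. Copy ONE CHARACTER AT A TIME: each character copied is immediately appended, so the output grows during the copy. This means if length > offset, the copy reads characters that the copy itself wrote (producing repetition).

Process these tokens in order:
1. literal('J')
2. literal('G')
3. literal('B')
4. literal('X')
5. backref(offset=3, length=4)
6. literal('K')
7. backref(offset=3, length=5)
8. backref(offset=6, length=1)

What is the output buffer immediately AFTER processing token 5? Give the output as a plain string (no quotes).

Token 1: literal('J'). Output: "J"
Token 2: literal('G'). Output: "JG"
Token 3: literal('B'). Output: "JGB"
Token 4: literal('X'). Output: "JGBX"
Token 5: backref(off=3, len=4) (overlapping!). Copied 'GBXG' from pos 1. Output: "JGBXGBXG"

Answer: JGBXGBXG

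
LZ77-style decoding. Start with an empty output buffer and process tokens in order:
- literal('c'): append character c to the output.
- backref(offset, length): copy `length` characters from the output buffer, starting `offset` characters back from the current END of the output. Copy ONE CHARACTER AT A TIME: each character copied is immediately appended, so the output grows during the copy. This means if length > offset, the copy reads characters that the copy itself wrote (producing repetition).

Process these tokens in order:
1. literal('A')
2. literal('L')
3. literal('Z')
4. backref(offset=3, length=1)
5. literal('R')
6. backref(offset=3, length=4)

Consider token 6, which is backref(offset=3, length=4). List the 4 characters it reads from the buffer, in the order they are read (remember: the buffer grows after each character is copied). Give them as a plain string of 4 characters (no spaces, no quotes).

Answer: ZARZ

Derivation:
Token 1: literal('A'). Output: "A"
Token 2: literal('L'). Output: "AL"
Token 3: literal('Z'). Output: "ALZ"
Token 4: backref(off=3, len=1). Copied 'A' from pos 0. Output: "ALZA"
Token 5: literal('R'). Output: "ALZAR"
Token 6: backref(off=3, len=4). Buffer before: "ALZAR" (len 5)
  byte 1: read out[2]='Z', append. Buffer now: "ALZARZ"
  byte 2: read out[3]='A', append. Buffer now: "ALZARZA"
  byte 3: read out[4]='R', append. Buffer now: "ALZARZAR"
  byte 4: read out[5]='Z', append. Buffer now: "ALZARZARZ"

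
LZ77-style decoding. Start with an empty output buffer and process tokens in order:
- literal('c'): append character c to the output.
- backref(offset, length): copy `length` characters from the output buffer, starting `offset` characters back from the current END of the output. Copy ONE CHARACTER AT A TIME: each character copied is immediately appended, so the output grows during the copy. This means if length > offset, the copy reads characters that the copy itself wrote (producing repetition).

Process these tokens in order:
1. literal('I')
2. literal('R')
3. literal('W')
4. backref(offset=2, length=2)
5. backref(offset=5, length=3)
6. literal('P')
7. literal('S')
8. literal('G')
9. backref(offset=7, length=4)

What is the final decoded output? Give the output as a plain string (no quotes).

Answer: IRWRWIRWPSGWIRW

Derivation:
Token 1: literal('I'). Output: "I"
Token 2: literal('R'). Output: "IR"
Token 3: literal('W'). Output: "IRW"
Token 4: backref(off=2, len=2). Copied 'RW' from pos 1. Output: "IRWRW"
Token 5: backref(off=5, len=3). Copied 'IRW' from pos 0. Output: "IRWRWIRW"
Token 6: literal('P'). Output: "IRWRWIRWP"
Token 7: literal('S'). Output: "IRWRWIRWPS"
Token 8: literal('G'). Output: "IRWRWIRWPSG"
Token 9: backref(off=7, len=4). Copied 'WIRW' from pos 4. Output: "IRWRWIRWPSGWIRW"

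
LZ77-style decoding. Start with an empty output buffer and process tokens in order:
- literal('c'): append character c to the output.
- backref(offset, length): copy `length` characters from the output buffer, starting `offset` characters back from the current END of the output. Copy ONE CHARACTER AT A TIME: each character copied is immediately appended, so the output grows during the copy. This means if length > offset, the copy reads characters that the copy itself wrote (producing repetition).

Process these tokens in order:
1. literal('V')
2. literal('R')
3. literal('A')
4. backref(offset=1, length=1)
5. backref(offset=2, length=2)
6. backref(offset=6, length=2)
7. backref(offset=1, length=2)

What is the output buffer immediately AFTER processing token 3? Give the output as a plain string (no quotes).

Token 1: literal('V'). Output: "V"
Token 2: literal('R'). Output: "VR"
Token 3: literal('A'). Output: "VRA"

Answer: VRA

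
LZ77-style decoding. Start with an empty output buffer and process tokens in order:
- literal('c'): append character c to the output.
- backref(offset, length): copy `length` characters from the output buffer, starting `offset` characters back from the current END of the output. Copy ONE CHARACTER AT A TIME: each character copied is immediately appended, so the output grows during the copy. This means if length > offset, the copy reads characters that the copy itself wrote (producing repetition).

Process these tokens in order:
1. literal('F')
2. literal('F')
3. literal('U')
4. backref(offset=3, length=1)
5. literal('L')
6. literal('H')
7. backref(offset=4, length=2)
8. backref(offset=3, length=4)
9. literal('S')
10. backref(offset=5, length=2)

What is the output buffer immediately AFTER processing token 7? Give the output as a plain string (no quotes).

Token 1: literal('F'). Output: "F"
Token 2: literal('F'). Output: "FF"
Token 3: literal('U'). Output: "FFU"
Token 4: backref(off=3, len=1). Copied 'F' from pos 0. Output: "FFUF"
Token 5: literal('L'). Output: "FFUFL"
Token 6: literal('H'). Output: "FFUFLH"
Token 7: backref(off=4, len=2). Copied 'UF' from pos 2. Output: "FFUFLHUF"

Answer: FFUFLHUF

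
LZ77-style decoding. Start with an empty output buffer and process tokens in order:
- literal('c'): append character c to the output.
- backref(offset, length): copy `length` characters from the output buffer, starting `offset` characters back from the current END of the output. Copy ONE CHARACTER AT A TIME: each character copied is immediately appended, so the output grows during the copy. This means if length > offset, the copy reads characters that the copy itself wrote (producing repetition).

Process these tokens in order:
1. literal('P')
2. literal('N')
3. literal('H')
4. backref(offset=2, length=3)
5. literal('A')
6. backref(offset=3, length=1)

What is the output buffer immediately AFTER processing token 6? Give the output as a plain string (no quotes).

Answer: PNHNHNAH

Derivation:
Token 1: literal('P'). Output: "P"
Token 2: literal('N'). Output: "PN"
Token 3: literal('H'). Output: "PNH"
Token 4: backref(off=2, len=3) (overlapping!). Copied 'NHN' from pos 1. Output: "PNHNHN"
Token 5: literal('A'). Output: "PNHNHNA"
Token 6: backref(off=3, len=1). Copied 'H' from pos 4. Output: "PNHNHNAH"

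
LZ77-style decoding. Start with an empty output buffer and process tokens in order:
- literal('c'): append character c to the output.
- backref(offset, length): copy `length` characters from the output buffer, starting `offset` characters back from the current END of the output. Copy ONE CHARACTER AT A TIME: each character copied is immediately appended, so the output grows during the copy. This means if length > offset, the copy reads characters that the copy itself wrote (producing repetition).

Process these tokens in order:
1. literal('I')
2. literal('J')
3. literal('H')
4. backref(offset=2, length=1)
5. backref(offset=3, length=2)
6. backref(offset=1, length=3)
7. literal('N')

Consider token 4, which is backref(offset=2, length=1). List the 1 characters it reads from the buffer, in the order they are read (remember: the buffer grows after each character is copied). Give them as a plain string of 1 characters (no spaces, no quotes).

Answer: J

Derivation:
Token 1: literal('I'). Output: "I"
Token 2: literal('J'). Output: "IJ"
Token 3: literal('H'). Output: "IJH"
Token 4: backref(off=2, len=1). Buffer before: "IJH" (len 3)
  byte 1: read out[1]='J', append. Buffer now: "IJHJ"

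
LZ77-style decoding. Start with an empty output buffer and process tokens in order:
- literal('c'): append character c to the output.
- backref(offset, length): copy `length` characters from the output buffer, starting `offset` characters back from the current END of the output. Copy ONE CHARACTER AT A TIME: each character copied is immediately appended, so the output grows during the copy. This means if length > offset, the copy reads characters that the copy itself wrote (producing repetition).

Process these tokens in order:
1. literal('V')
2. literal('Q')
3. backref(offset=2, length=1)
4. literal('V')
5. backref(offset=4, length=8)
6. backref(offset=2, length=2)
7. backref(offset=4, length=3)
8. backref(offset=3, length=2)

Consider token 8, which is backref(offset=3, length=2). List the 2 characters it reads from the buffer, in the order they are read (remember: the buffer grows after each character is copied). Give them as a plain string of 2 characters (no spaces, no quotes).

Answer: VV

Derivation:
Token 1: literal('V'). Output: "V"
Token 2: literal('Q'). Output: "VQ"
Token 3: backref(off=2, len=1). Copied 'V' from pos 0. Output: "VQV"
Token 4: literal('V'). Output: "VQVV"
Token 5: backref(off=4, len=8) (overlapping!). Copied 'VQVVVQVV' from pos 0. Output: "VQVVVQVVVQVV"
Token 6: backref(off=2, len=2). Copied 'VV' from pos 10. Output: "VQVVVQVVVQVVVV"
Token 7: backref(off=4, len=3). Copied 'VVV' from pos 10. Output: "VQVVVQVVVQVVVVVVV"
Token 8: backref(off=3, len=2). Buffer before: "VQVVVQVVVQVVVVVVV" (len 17)
  byte 1: read out[14]='V', append. Buffer now: "VQVVVQVVVQVVVVVVVV"
  byte 2: read out[15]='V', append. Buffer now: "VQVVVQVVVQVVVVVVVVV"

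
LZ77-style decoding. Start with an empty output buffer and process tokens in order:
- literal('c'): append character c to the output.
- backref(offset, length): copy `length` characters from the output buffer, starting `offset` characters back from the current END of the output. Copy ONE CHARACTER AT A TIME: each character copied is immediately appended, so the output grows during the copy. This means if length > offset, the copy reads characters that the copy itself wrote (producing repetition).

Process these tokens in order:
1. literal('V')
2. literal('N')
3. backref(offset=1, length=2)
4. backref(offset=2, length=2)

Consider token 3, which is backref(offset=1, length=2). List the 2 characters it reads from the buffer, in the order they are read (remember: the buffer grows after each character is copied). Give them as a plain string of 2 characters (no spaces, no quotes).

Answer: NN

Derivation:
Token 1: literal('V'). Output: "V"
Token 2: literal('N'). Output: "VN"
Token 3: backref(off=1, len=2). Buffer before: "VN" (len 2)
  byte 1: read out[1]='N', append. Buffer now: "VNN"
  byte 2: read out[2]='N', append. Buffer now: "VNNN"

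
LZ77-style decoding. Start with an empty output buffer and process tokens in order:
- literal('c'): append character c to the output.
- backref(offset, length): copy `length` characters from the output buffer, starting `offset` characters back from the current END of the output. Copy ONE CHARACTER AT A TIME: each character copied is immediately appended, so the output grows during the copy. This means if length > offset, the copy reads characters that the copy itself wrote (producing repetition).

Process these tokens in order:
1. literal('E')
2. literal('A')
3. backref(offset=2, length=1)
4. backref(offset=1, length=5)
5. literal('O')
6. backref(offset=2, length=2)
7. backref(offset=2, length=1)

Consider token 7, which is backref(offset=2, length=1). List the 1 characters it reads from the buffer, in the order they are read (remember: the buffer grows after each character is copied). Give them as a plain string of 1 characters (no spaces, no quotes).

Answer: E

Derivation:
Token 1: literal('E'). Output: "E"
Token 2: literal('A'). Output: "EA"
Token 3: backref(off=2, len=1). Copied 'E' from pos 0. Output: "EAE"
Token 4: backref(off=1, len=5) (overlapping!). Copied 'EEEEE' from pos 2. Output: "EAEEEEEE"
Token 5: literal('O'). Output: "EAEEEEEEO"
Token 6: backref(off=2, len=2). Copied 'EO' from pos 7. Output: "EAEEEEEEOEO"
Token 7: backref(off=2, len=1). Buffer before: "EAEEEEEEOEO" (len 11)
  byte 1: read out[9]='E', append. Buffer now: "EAEEEEEEOEOE"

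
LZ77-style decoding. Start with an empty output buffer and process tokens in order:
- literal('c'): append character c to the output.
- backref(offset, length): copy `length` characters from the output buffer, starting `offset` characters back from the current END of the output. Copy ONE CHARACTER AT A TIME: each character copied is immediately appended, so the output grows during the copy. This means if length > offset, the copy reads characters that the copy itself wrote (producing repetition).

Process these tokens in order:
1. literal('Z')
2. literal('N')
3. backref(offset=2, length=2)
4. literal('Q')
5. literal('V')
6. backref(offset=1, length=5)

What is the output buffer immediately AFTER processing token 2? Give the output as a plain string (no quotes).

Token 1: literal('Z'). Output: "Z"
Token 2: literal('N'). Output: "ZN"

Answer: ZN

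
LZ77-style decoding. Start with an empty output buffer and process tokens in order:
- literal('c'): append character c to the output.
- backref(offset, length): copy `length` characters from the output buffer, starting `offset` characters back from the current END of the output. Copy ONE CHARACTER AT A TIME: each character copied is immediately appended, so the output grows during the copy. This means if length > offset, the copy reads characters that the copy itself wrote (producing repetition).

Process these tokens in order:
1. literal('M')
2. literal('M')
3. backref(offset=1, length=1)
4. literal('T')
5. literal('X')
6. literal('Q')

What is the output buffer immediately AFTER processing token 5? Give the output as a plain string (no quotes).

Answer: MMMTX

Derivation:
Token 1: literal('M'). Output: "M"
Token 2: literal('M'). Output: "MM"
Token 3: backref(off=1, len=1). Copied 'M' from pos 1. Output: "MMM"
Token 4: literal('T'). Output: "MMMT"
Token 5: literal('X'). Output: "MMMTX"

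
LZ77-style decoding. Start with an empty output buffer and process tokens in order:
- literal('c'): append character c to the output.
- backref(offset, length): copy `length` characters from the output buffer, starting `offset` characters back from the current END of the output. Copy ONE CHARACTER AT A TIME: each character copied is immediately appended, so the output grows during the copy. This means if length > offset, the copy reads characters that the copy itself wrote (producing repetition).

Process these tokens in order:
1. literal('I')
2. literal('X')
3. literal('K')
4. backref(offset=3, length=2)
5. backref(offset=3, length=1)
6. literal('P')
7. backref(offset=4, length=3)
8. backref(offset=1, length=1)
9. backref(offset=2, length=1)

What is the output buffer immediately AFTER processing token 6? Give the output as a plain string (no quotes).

Answer: IXKIXKP

Derivation:
Token 1: literal('I'). Output: "I"
Token 2: literal('X'). Output: "IX"
Token 3: literal('K'). Output: "IXK"
Token 4: backref(off=3, len=2). Copied 'IX' from pos 0. Output: "IXKIX"
Token 5: backref(off=3, len=1). Copied 'K' from pos 2. Output: "IXKIXK"
Token 6: literal('P'). Output: "IXKIXKP"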